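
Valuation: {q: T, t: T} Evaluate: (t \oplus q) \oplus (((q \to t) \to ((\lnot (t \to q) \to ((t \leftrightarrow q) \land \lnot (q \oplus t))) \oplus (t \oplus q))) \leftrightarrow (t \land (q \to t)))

T

t \oplus q = T \oplus T = F
q \to t = T \to T = T
t \to q = T \to T = T
\lnot (t \to q) = \lnot T = F
t \leftrightarrow q = T \leftrightarrow T = T
q \oplus t = T \oplus T = F
\lnot (q \oplus t) = \lnot F = T
(t \leftrightarrow q) \land \lnot (q \oplus t) = T \land T = T
\lnot (t \to q) \to ((t \leftrightarrow q) \land \lnot (q \oplus t)) = F \to T = T
t \oplus q = T \oplus T = F
(\lnot (t \to q) \to ((t \leftrightarrow q) \land \lnot (q \oplus t))) \oplus (t \oplus q) = T \oplus F = T
(q \to t) \to ((\lnot (t \to q) \to ((t \leftrightarrow q) \land \lnot (q \oplus t))) \oplus (t \oplus q)) = T \to T = T
q \to t = T \to T = T
t \land (q \to t) = T \land T = T
((q \to t) \to ((\lnot (t \to q) \to ((t \leftrightarrow q) \land \lnot (q \oplus t))) \oplus (t \oplus q))) \leftrightarrow (t \land (q \to t)) = T \leftrightarrow T = T
(t \oplus q) \oplus (((q \to t) \to ((\lnot (t \to q) \to ((t \leftrightarrow q) \land \lnot (q \oplus t))) \oplus (t \oplus q))) \leftrightarrow (t \land (q \to t))) = F \oplus T = T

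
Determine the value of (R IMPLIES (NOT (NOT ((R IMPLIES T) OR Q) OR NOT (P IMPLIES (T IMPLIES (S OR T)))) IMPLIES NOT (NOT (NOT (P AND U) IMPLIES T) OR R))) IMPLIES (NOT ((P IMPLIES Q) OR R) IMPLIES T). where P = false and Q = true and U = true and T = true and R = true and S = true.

R IMPLIES T = true IMPLIES true = true
(R IMPLIES T) OR Q = true OR true = true
NOT ((R IMPLIES T) OR Q) = NOT true = false
S OR T = true OR true = true
T IMPLIES (S OR T) = true IMPLIES true = true
P IMPLIES (T IMPLIES (S OR T)) = false IMPLIES true = true
NOT (P IMPLIES (T IMPLIES (S OR T))) = NOT true = false
NOT ((R IMPLIES T) OR Q) OR NOT (P IMPLIES (T IMPLIES (S OR T))) = false OR false = false
NOT (NOT ((R IMPLIES T) OR Q) OR NOT (P IMPLIES (T IMPLIES (S OR T)))) = NOT false = true
P AND U = false AND true = false
NOT (P AND U) = NOT false = true
NOT (P AND U) IMPLIES T = true IMPLIES true = true
NOT (NOT (P AND U) IMPLIES T) = NOT true = false
NOT (NOT (P AND U) IMPLIES T) OR R = false OR true = true
NOT (NOT (NOT (P AND U) IMPLIES T) OR R) = NOT true = false
NOT (NOT ((R IMPLIES T) OR Q) OR NOT (P IMPLIES (T IMPLIES (S OR T)))) IMPLIES NOT (NOT (NOT (P AND U) IMPLIES T) OR R) = true IMPLIES false = false
R IMPLIES (NOT (NOT ((R IMPLIES T) OR Q) OR NOT (P IMPLIES (T IMPLIES (S OR T)))) IMPLIES NOT (NOT (NOT (P AND U) IMPLIES T) OR R)) = true IMPLIES false = false
P IMPLIES Q = false IMPLIES true = true
(P IMPLIES Q) OR R = true OR true = true
NOT ((P IMPLIES Q) OR R) = NOT true = false
NOT ((P IMPLIES Q) OR R) IMPLIES T = false IMPLIES true = true
(R IMPLIES (NOT (NOT ((R IMPLIES T) OR Q) OR NOT (P IMPLIES (T IMPLIES (S OR T)))) IMPLIES NOT (NOT (NOT (P AND U) IMPLIES T) OR R))) IMPLIES (NOT ((P IMPLIES Q) OR R) IMPLIES T) = false IMPLIES true = true

true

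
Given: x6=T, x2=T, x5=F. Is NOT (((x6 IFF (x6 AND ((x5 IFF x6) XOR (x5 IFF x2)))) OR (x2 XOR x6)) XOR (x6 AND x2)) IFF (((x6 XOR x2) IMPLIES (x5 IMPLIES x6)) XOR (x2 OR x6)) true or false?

x5 IFF x6 = F IFF T = F
x5 IFF x2 = F IFF T = F
(x5 IFF x6) XOR (x5 IFF x2) = F XOR F = F
x6 AND ((x5 IFF x6) XOR (x5 IFF x2)) = T AND F = F
x6 IFF (x6 AND ((x5 IFF x6) XOR (x5 IFF x2))) = T IFF F = F
x2 XOR x6 = T XOR T = F
(x6 IFF (x6 AND ((x5 IFF x6) XOR (x5 IFF x2)))) OR (x2 XOR x6) = F OR F = F
x6 AND x2 = T AND T = T
((x6 IFF (x6 AND ((x5 IFF x6) XOR (x5 IFF x2)))) OR (x2 XOR x6)) XOR (x6 AND x2) = F XOR T = T
NOT (((x6 IFF (x6 AND ((x5 IFF x6) XOR (x5 IFF x2)))) OR (x2 XOR x6)) XOR (x6 AND x2)) = NOT T = F
x6 XOR x2 = T XOR T = F
x5 IMPLIES x6 = F IMPLIES T = T
(x6 XOR x2) IMPLIES (x5 IMPLIES x6) = F IMPLIES T = T
x2 OR x6 = T OR T = T
((x6 XOR x2) IMPLIES (x5 IMPLIES x6)) XOR (x2 OR x6) = T XOR T = F
NOT (((x6 IFF (x6 AND ((x5 IFF x6) XOR (x5 IFF x2)))) OR (x2 XOR x6)) XOR (x6 AND x2)) IFF (((x6 XOR x2) IMPLIES (x5 IMPLIES x6)) XOR (x2 OR x6)) = F IFF F = T

T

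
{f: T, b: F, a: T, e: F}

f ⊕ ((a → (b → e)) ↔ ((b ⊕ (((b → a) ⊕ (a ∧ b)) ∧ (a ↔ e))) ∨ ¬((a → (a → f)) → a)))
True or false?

Substituting f=T, b=F, a=T, e=F:
b → e = F → F = T
a → (b → e) = T → T = T
b → a = F → T = T
a ∧ b = T ∧ F = F
(b → a) ⊕ (a ∧ b) = T ⊕ F = T
a ↔ e = T ↔ F = F
((b → a) ⊕ (a ∧ b)) ∧ (a ↔ e) = T ∧ F = F
b ⊕ (((b → a) ⊕ (a ∧ b)) ∧ (a ↔ e)) = F ⊕ F = F
a → f = T → T = T
a → (a → f) = T → T = T
(a → (a → f)) → a = T → T = T
¬((a → (a → f)) → a) = ¬T = F
(b ⊕ (((b → a) ⊕ (a ∧ b)) ∧ (a ↔ e))) ∨ ¬((a → (a → f)) → a) = F ∨ F = F
(a → (b → e)) ↔ ((b ⊕ (((b → a) ⊕ (a ∧ b)) ∧ (a ↔ e))) ∨ ¬((a → (a → f)) → a)) = T ↔ F = F
f ⊕ ((a → (b → e)) ↔ ((b ⊕ (((b → a) ⊕ (a ∧ b)) ∧ (a ↔ e))) ∨ ¬((a → (a → f)) → a))) = T ⊕ F = T

T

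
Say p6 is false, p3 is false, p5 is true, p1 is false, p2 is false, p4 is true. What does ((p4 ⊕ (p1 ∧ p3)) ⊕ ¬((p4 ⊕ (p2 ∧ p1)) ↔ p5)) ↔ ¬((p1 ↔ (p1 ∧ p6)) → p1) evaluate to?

T

p1 ∧ p3 = F ∧ F = F
p4 ⊕ (p1 ∧ p3) = T ⊕ F = T
p2 ∧ p1 = F ∧ F = F
p4 ⊕ (p2 ∧ p1) = T ⊕ F = T
(p4 ⊕ (p2 ∧ p1)) ↔ p5 = T ↔ T = T
¬((p4 ⊕ (p2 ∧ p1)) ↔ p5) = ¬T = F
(p4 ⊕ (p1 ∧ p3)) ⊕ ¬((p4 ⊕ (p2 ∧ p1)) ↔ p5) = T ⊕ F = T
p1 ∧ p6 = F ∧ F = F
p1 ↔ (p1 ∧ p6) = F ↔ F = T
(p1 ↔ (p1 ∧ p6)) → p1 = T → F = F
¬((p1 ↔ (p1 ∧ p6)) → p1) = ¬F = T
((p4 ⊕ (p1 ∧ p3)) ⊕ ¬((p4 ⊕ (p2 ∧ p1)) ↔ p5)) ↔ ¬((p1 ↔ (p1 ∧ p6)) → p1) = T ↔ T = T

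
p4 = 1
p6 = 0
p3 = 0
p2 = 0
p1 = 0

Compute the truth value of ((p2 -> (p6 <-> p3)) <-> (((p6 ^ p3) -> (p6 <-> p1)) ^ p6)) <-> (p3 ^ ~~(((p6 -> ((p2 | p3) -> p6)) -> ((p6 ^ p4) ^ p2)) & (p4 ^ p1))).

p6 <-> p3 = 0 <-> 0 = 1
p2 -> (p6 <-> p3) = 0 -> 1 = 1
p6 ^ p3 = 0 ^ 0 = 0
p6 <-> p1 = 0 <-> 0 = 1
(p6 ^ p3) -> (p6 <-> p1) = 0 -> 1 = 1
((p6 ^ p3) -> (p6 <-> p1)) ^ p6 = 1 ^ 0 = 1
(p2 -> (p6 <-> p3)) <-> (((p6 ^ p3) -> (p6 <-> p1)) ^ p6) = 1 <-> 1 = 1
p2 | p3 = 0 | 0 = 0
(p2 | p3) -> p6 = 0 -> 0 = 1
p6 -> ((p2 | p3) -> p6) = 0 -> 1 = 1
p6 ^ p4 = 0 ^ 1 = 1
(p6 ^ p4) ^ p2 = 1 ^ 0 = 1
(p6 -> ((p2 | p3) -> p6)) -> ((p6 ^ p4) ^ p2) = 1 -> 1 = 1
p4 ^ p1 = 1 ^ 0 = 1
((p6 -> ((p2 | p3) -> p6)) -> ((p6 ^ p4) ^ p2)) & (p4 ^ p1) = 1 & 1 = 1
~(((p6 -> ((p2 | p3) -> p6)) -> ((p6 ^ p4) ^ p2)) & (p4 ^ p1)) = ~1 = 0
~~(((p6 -> ((p2 | p3) -> p6)) -> ((p6 ^ p4) ^ p2)) & (p4 ^ p1)) = ~0 = 1
p3 ^ ~~(((p6 -> ((p2 | p3) -> p6)) -> ((p6 ^ p4) ^ p2)) & (p4 ^ p1)) = 0 ^ 1 = 1
((p2 -> (p6 <-> p3)) <-> (((p6 ^ p3) -> (p6 <-> p1)) ^ p6)) <-> (p3 ^ ~~(((p6 -> ((p2 | p3) -> p6)) -> ((p6 ^ p4) ^ p2)) & (p4 ^ p1))) = 1 <-> 1 = 1

1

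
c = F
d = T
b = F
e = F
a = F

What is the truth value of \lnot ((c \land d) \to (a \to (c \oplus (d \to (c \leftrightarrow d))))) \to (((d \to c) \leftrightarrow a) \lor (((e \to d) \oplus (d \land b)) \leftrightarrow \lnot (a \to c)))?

c \land d = F \land T = F
c \leftrightarrow d = F \leftrightarrow T = F
d \to (c \leftrightarrow d) = T \to F = F
c \oplus (d \to (c \leftrightarrow d)) = F \oplus F = F
a \to (c \oplus (d \to (c \leftrightarrow d))) = F \to F = T
(c \land d) \to (a \to (c \oplus (d \to (c \leftrightarrow d)))) = F \to T = T
\lnot ((c \land d) \to (a \to (c \oplus (d \to (c \leftrightarrow d))))) = \lnot T = F
d \to c = T \to F = F
(d \to c) \leftrightarrow a = F \leftrightarrow F = T
e \to d = F \to T = T
d \land b = T \land F = F
(e \to d) \oplus (d \land b) = T \oplus F = T
a \to c = F \to F = T
\lnot (a \to c) = \lnot T = F
((e \to d) \oplus (d \land b)) \leftrightarrow \lnot (a \to c) = T \leftrightarrow F = F
((d \to c) \leftrightarrow a) \lor (((e \to d) \oplus (d \land b)) \leftrightarrow \lnot (a \to c)) = T \lor F = T
\lnot ((c \land d) \to (a \to (c \oplus (d \to (c \leftrightarrow d))))) \to (((d \to c) \leftrightarrow a) \lor (((e \to d) \oplus (d \land b)) \leftrightarrow \lnot (a \to c))) = F \to T = T

T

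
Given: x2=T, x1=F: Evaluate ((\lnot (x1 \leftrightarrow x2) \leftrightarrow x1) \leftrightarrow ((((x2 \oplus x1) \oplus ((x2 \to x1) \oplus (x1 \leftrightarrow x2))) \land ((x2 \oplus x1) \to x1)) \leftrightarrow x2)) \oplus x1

T

x1 \leftrightarrow x2 = F \leftrightarrow T = F
\lnot (x1 \leftrightarrow x2) = \lnot F = T
\lnot (x1 \leftrightarrow x2) \leftrightarrow x1 = T \leftrightarrow F = F
x2 \oplus x1 = T \oplus F = T
x2 \to x1 = T \to F = F
x1 \leftrightarrow x2 = F \leftrightarrow T = F
(x2 \to x1) \oplus (x1 \leftrightarrow x2) = F \oplus F = F
(x2 \oplus x1) \oplus ((x2 \to x1) \oplus (x1 \leftrightarrow x2)) = T \oplus F = T
x2 \oplus x1 = T \oplus F = T
(x2 \oplus x1) \to x1 = T \to F = F
((x2 \oplus x1) \oplus ((x2 \to x1) \oplus (x1 \leftrightarrow x2))) \land ((x2 \oplus x1) \to x1) = T \land F = F
(((x2 \oplus x1) \oplus ((x2 \to x1) \oplus (x1 \leftrightarrow x2))) \land ((x2 \oplus x1) \to x1)) \leftrightarrow x2 = F \leftrightarrow T = F
(\lnot (x1 \leftrightarrow x2) \leftrightarrow x1) \leftrightarrow ((((x2 \oplus x1) \oplus ((x2 \to x1) \oplus (x1 \leftrightarrow x2))) \land ((x2 \oplus x1) \to x1)) \leftrightarrow x2) = F \leftrightarrow F = T
((\lnot (x1 \leftrightarrow x2) \leftrightarrow x1) \leftrightarrow ((((x2 \oplus x1) \oplus ((x2 \to x1) \oplus (x1 \leftrightarrow x2))) \land ((x2 \oplus x1) \to x1)) \leftrightarrow x2)) \oplus x1 = T \oplus F = T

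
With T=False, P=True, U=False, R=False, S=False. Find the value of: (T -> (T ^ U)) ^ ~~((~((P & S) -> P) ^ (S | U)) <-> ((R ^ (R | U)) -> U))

True

T ^ U = False ^ False = False
T -> (T ^ U) = False -> False = True
P & S = True & False = False
(P & S) -> P = False -> True = True
~((P & S) -> P) = ~True = False
S | U = False | False = False
~((P & S) -> P) ^ (S | U) = False ^ False = False
R | U = False | False = False
R ^ (R | U) = False ^ False = False
(R ^ (R | U)) -> U = False -> False = True
(~((P & S) -> P) ^ (S | U)) <-> ((R ^ (R | U)) -> U) = False <-> True = False
~((~((P & S) -> P) ^ (S | U)) <-> ((R ^ (R | U)) -> U)) = ~False = True
~~((~((P & S) -> P) ^ (S | U)) <-> ((R ^ (R | U)) -> U)) = ~True = False
(T -> (T ^ U)) ^ ~~((~((P & S) -> P) ^ (S | U)) <-> ((R ^ (R | U)) -> U)) = True ^ False = True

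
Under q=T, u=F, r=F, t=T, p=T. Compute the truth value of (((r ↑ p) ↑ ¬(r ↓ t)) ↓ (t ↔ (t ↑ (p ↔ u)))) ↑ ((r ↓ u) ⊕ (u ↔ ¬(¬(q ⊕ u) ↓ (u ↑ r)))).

T

r ↑ p = F ↑ T = T
r ↓ t = F ↓ T = F
¬(r ↓ t) = ¬F = T
(r ↑ p) ↑ ¬(r ↓ t) = T ↑ T = F
p ↔ u = T ↔ F = F
t ↑ (p ↔ u) = T ↑ F = T
t ↔ (t ↑ (p ↔ u)) = T ↔ T = T
((r ↑ p) ↑ ¬(r ↓ t)) ↓ (t ↔ (t ↑ (p ↔ u))) = F ↓ T = F
r ↓ u = F ↓ F = T
q ⊕ u = T ⊕ F = T
¬(q ⊕ u) = ¬T = F
u ↑ r = F ↑ F = T
¬(q ⊕ u) ↓ (u ↑ r) = F ↓ T = F
¬(¬(q ⊕ u) ↓ (u ↑ r)) = ¬F = T
u ↔ ¬(¬(q ⊕ u) ↓ (u ↑ r)) = F ↔ T = F
(r ↓ u) ⊕ (u ↔ ¬(¬(q ⊕ u) ↓ (u ↑ r))) = T ⊕ F = T
(((r ↑ p) ↑ ¬(r ↓ t)) ↓ (t ↔ (t ↑ (p ↔ u)))) ↑ ((r ↓ u) ⊕ (u ↔ ¬(¬(q ⊕ u) ↓ (u ↑ r)))) = F ↑ T = T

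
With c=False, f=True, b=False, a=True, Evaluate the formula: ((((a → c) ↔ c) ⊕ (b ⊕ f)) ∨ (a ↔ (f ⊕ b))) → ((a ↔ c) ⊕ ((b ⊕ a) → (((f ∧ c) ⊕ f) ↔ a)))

True

a → c = True → False = False
(a → c) ↔ c = False ↔ False = True
b ⊕ f = False ⊕ True = True
((a → c) ↔ c) ⊕ (b ⊕ f) = True ⊕ True = False
f ⊕ b = True ⊕ False = True
a ↔ (f ⊕ b) = True ↔ True = True
(((a → c) ↔ c) ⊕ (b ⊕ f)) ∨ (a ↔ (f ⊕ b)) = False ∨ True = True
a ↔ c = True ↔ False = False
b ⊕ a = False ⊕ True = True
f ∧ c = True ∧ False = False
(f ∧ c) ⊕ f = False ⊕ True = True
((f ∧ c) ⊕ f) ↔ a = True ↔ True = True
(b ⊕ a) → (((f ∧ c) ⊕ f) ↔ a) = True → True = True
(a ↔ c) ⊕ ((b ⊕ a) → (((f ∧ c) ⊕ f) ↔ a)) = False ⊕ True = True
((((a → c) ↔ c) ⊕ (b ⊕ f)) ∨ (a ↔ (f ⊕ b))) → ((a ↔ c) ⊕ ((b ⊕ a) → (((f ∧ c) ⊕ f) ↔ a))) = True → True = True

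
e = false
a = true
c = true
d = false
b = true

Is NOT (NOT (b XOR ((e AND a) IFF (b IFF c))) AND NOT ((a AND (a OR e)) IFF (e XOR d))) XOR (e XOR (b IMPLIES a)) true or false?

false

e AND a = false AND true = false
b IFF c = true IFF true = true
(e AND a) IFF (b IFF c) = false IFF true = false
b XOR ((e AND a) IFF (b IFF c)) = true XOR false = true
NOT (b XOR ((e AND a) IFF (b IFF c))) = NOT true = false
a OR e = true OR false = true
a AND (a OR e) = true AND true = true
e XOR d = false XOR false = false
(a AND (a OR e)) IFF (e XOR d) = true IFF false = false
NOT ((a AND (a OR e)) IFF (e XOR d)) = NOT false = true
NOT (b XOR ((e AND a) IFF (b IFF c))) AND NOT ((a AND (a OR e)) IFF (e XOR d)) = false AND true = false
NOT (NOT (b XOR ((e AND a) IFF (b IFF c))) AND NOT ((a AND (a OR e)) IFF (e XOR d))) = NOT false = true
b IMPLIES a = true IMPLIES true = true
e XOR (b IMPLIES a) = false XOR true = true
NOT (NOT (b XOR ((e AND a) IFF (b IFF c))) AND NOT ((a AND (a OR e)) IFF (e XOR d))) XOR (e XOR (b IMPLIES a)) = true XOR true = false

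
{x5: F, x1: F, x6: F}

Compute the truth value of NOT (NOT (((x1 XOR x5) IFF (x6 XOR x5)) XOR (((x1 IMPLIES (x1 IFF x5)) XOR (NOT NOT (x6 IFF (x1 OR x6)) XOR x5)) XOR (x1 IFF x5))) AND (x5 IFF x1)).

Substituting x5=F, x1=F, x6=F:
x1 XOR x5 = F XOR F = F
x6 XOR x5 = F XOR F = F
(x1 XOR x5) IFF (x6 XOR x5) = F IFF F = T
x1 IFF x5 = F IFF F = T
x1 IMPLIES (x1 IFF x5) = F IMPLIES T = T
x1 OR x6 = F OR F = F
x6 IFF (x1 OR x6) = F IFF F = T
NOT (x6 IFF (x1 OR x6)) = NOT T = F
NOT NOT (x6 IFF (x1 OR x6)) = NOT F = T
NOT NOT (x6 IFF (x1 OR x6)) XOR x5 = T XOR F = T
(x1 IMPLIES (x1 IFF x5)) XOR (NOT NOT (x6 IFF (x1 OR x6)) XOR x5) = T XOR T = F
x1 IFF x5 = F IFF F = T
((x1 IMPLIES (x1 IFF x5)) XOR (NOT NOT (x6 IFF (x1 OR x6)) XOR x5)) XOR (x1 IFF x5) = F XOR T = T
((x1 XOR x5) IFF (x6 XOR x5)) XOR (((x1 IMPLIES (x1 IFF x5)) XOR (NOT NOT (x6 IFF (x1 OR x6)) XOR x5)) XOR (x1 IFF x5)) = T XOR T = F
NOT (((x1 XOR x5) IFF (x6 XOR x5)) XOR (((x1 IMPLIES (x1 IFF x5)) XOR (NOT NOT (x6 IFF (x1 OR x6)) XOR x5)) XOR (x1 IFF x5))) = NOT F = T
x5 IFF x1 = F IFF F = T
NOT (((x1 XOR x5) IFF (x6 XOR x5)) XOR (((x1 IMPLIES (x1 IFF x5)) XOR (NOT NOT (x6 IFF (x1 OR x6)) XOR x5)) XOR (x1 IFF x5))) AND (x5 IFF x1) = T AND T = T
NOT (NOT (((x1 XOR x5) IFF (x6 XOR x5)) XOR (((x1 IMPLIES (x1 IFF x5)) XOR (NOT NOT (x6 IFF (x1 OR x6)) XOR x5)) XOR (x1 IFF x5))) AND (x5 IFF x1)) = NOT T = F

F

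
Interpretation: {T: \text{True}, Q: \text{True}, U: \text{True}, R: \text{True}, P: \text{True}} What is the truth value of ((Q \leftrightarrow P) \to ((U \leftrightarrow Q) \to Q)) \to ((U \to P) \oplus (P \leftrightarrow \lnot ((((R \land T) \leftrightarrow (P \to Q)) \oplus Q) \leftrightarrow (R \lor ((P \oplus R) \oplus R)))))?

Q \leftrightarrow P = \text{True} \leftrightarrow \text{True} = \text{True}
U \leftrightarrow Q = \text{True} \leftrightarrow \text{True} = \text{True}
(U \leftrightarrow Q) \to Q = \text{True} \to \text{True} = \text{True}
(Q \leftrightarrow P) \to ((U \leftrightarrow Q) \to Q) = \text{True} \to \text{True} = \text{True}
U \to P = \text{True} \to \text{True} = \text{True}
R \land T = \text{True} \land \text{True} = \text{True}
P \to Q = \text{True} \to \text{True} = \text{True}
(R \land T) \leftrightarrow (P \to Q) = \text{True} \leftrightarrow \text{True} = \text{True}
((R \land T) \leftrightarrow (P \to Q)) \oplus Q = \text{True} \oplus \text{True} = \text{False}
P \oplus R = \text{True} \oplus \text{True} = \text{False}
(P \oplus R) \oplus R = \text{False} \oplus \text{True} = \text{True}
R \lor ((P \oplus R) \oplus R) = \text{True} \lor \text{True} = \text{True}
(((R \land T) \leftrightarrow (P \to Q)) \oplus Q) \leftrightarrow (R \lor ((P \oplus R) \oplus R)) = \text{False} \leftrightarrow \text{True} = \text{False}
\lnot ((((R \land T) \leftrightarrow (P \to Q)) \oplus Q) \leftrightarrow (R \lor ((P \oplus R) \oplus R))) = \lnot \text{False} = \text{True}
P \leftrightarrow \lnot ((((R \land T) \leftrightarrow (P \to Q)) \oplus Q) \leftrightarrow (R \lor ((P \oplus R) \oplus R))) = \text{True} \leftrightarrow \text{True} = \text{True}
(U \to P) \oplus (P \leftrightarrow \lnot ((((R \land T) \leftrightarrow (P \to Q)) \oplus Q) \leftrightarrow (R \lor ((P \oplus R) \oplus R)))) = \text{True} \oplus \text{True} = \text{False}
((Q \leftrightarrow P) \to ((U \leftrightarrow Q) \to Q)) \to ((U \to P) \oplus (P \leftrightarrow \lnot ((((R \land T) \leftrightarrow (P \to Q)) \oplus Q) \leftrightarrow (R \lor ((P \oplus R) \oplus R))))) = \text{True} \to \text{False} = \text{False}

\text{False}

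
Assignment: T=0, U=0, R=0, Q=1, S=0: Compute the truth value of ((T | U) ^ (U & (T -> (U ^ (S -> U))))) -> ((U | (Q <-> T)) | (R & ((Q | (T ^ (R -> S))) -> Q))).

1

Substituting T=0, U=0, R=0, Q=1, S=0:
T | U = 0 | 0 = 0
S -> U = 0 -> 0 = 1
U ^ (S -> U) = 0 ^ 1 = 1
T -> (U ^ (S -> U)) = 0 -> 1 = 1
U & (T -> (U ^ (S -> U))) = 0 & 1 = 0
(T | U) ^ (U & (T -> (U ^ (S -> U)))) = 0 ^ 0 = 0
Q <-> T = 1 <-> 0 = 0
U | (Q <-> T) = 0 | 0 = 0
R -> S = 0 -> 0 = 1
T ^ (R -> S) = 0 ^ 1 = 1
Q | (T ^ (R -> S)) = 1 | 1 = 1
(Q | (T ^ (R -> S))) -> Q = 1 -> 1 = 1
R & ((Q | (T ^ (R -> S))) -> Q) = 0 & 1 = 0
(U | (Q <-> T)) | (R & ((Q | (T ^ (R -> S))) -> Q)) = 0 | 0 = 0
((T | U) ^ (U & (T -> (U ^ (S -> U))))) -> ((U | (Q <-> T)) | (R & ((Q | (T ^ (R -> S))) -> Q))) = 0 -> 0 = 1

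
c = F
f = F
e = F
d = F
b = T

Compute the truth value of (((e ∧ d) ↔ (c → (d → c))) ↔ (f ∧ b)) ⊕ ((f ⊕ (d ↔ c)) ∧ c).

e ∧ d = F ∧ F = F
d → c = F → F = T
c → (d → c) = F → T = T
(e ∧ d) ↔ (c → (d → c)) = F ↔ T = F
f ∧ b = F ∧ T = F
((e ∧ d) ↔ (c → (d → c))) ↔ (f ∧ b) = F ↔ F = T
d ↔ c = F ↔ F = T
f ⊕ (d ↔ c) = F ⊕ T = T
(f ⊕ (d ↔ c)) ∧ c = T ∧ F = F
(((e ∧ d) ↔ (c → (d → c))) ↔ (f ∧ b)) ⊕ ((f ⊕ (d ↔ c)) ∧ c) = T ⊕ F = T

T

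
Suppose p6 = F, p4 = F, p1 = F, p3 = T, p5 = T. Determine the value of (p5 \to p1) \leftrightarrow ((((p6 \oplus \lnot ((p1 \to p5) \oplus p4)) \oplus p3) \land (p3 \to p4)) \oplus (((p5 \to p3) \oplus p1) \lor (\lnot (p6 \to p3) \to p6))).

p5 \to p1 = T \to F = F
p1 \to p5 = F \to T = T
(p1 \to p5) \oplus p4 = T \oplus F = T
\lnot ((p1 \to p5) \oplus p4) = \lnot T = F
p6 \oplus \lnot ((p1 \to p5) \oplus p4) = F \oplus F = F
(p6 \oplus \lnot ((p1 \to p5) \oplus p4)) \oplus p3 = F \oplus T = T
p3 \to p4 = T \to F = F
((p6 \oplus \lnot ((p1 \to p5) \oplus p4)) \oplus p3) \land (p3 \to p4) = T \land F = F
p5 \to p3 = T \to T = T
(p5 \to p3) \oplus p1 = T \oplus F = T
p6 \to p3 = F \to T = T
\lnot (p6 \to p3) = \lnot T = F
\lnot (p6 \to p3) \to p6 = F \to F = T
((p5 \to p3) \oplus p1) \lor (\lnot (p6 \to p3) \to p6) = T \lor T = T
(((p6 \oplus \lnot ((p1 \to p5) \oplus p4)) \oplus p3) \land (p3 \to p4)) \oplus (((p5 \to p3) \oplus p1) \lor (\lnot (p6 \to p3) \to p6)) = F \oplus T = T
(p5 \to p1) \leftrightarrow ((((p6 \oplus \lnot ((p1 \to p5) \oplus p4)) \oplus p3) \land (p3 \to p4)) \oplus (((p5 \to p3) \oplus p1) \lor (\lnot (p6 \to p3) \to p6))) = F \leftrightarrow T = F

F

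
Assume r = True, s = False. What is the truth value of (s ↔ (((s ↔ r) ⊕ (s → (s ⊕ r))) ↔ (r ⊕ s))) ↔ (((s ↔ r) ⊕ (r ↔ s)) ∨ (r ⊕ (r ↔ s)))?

s ↔ r = False ↔ True = False
s ⊕ r = False ⊕ True = True
s → (s ⊕ r) = False → True = True
(s ↔ r) ⊕ (s → (s ⊕ r)) = False ⊕ True = True
r ⊕ s = True ⊕ False = True
((s ↔ r) ⊕ (s → (s ⊕ r))) ↔ (r ⊕ s) = True ↔ True = True
s ↔ (((s ↔ r) ⊕ (s → (s ⊕ r))) ↔ (r ⊕ s)) = False ↔ True = False
s ↔ r = False ↔ True = False
r ↔ s = True ↔ False = False
(s ↔ r) ⊕ (r ↔ s) = False ⊕ False = False
r ↔ s = True ↔ False = False
r ⊕ (r ↔ s) = True ⊕ False = True
((s ↔ r) ⊕ (r ↔ s)) ∨ (r ⊕ (r ↔ s)) = False ∨ True = True
(s ↔ (((s ↔ r) ⊕ (s → (s ⊕ r))) ↔ (r ⊕ s))) ↔ (((s ↔ r) ⊕ (r ↔ s)) ∨ (r ⊕ (r ↔ s))) = False ↔ True = False

False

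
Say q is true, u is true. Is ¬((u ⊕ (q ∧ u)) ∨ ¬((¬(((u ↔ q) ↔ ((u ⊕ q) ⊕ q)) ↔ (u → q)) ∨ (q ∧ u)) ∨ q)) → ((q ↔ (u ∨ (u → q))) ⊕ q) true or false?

F

Substituting q=T, u=T:
q ∧ u = T ∧ T = T
u ⊕ (q ∧ u) = T ⊕ T = F
u ↔ q = T ↔ T = T
u ⊕ q = T ⊕ T = F
(u ⊕ q) ⊕ q = F ⊕ T = T
(u ↔ q) ↔ ((u ⊕ q) ⊕ q) = T ↔ T = T
u → q = T → T = T
((u ↔ q) ↔ ((u ⊕ q) ⊕ q)) ↔ (u → q) = T ↔ T = T
¬(((u ↔ q) ↔ ((u ⊕ q) ⊕ q)) ↔ (u → q)) = ¬T = F
q ∧ u = T ∧ T = T
¬(((u ↔ q) ↔ ((u ⊕ q) ⊕ q)) ↔ (u → q)) ∨ (q ∧ u) = F ∨ T = T
(¬(((u ↔ q) ↔ ((u ⊕ q) ⊕ q)) ↔ (u → q)) ∨ (q ∧ u)) ∨ q = T ∨ T = T
¬((¬(((u ↔ q) ↔ ((u ⊕ q) ⊕ q)) ↔ (u → q)) ∨ (q ∧ u)) ∨ q) = ¬T = F
(u ⊕ (q ∧ u)) ∨ ¬((¬(((u ↔ q) ↔ ((u ⊕ q) ⊕ q)) ↔ (u → q)) ∨ (q ∧ u)) ∨ q) = F ∨ F = F
¬((u ⊕ (q ∧ u)) ∨ ¬((¬(((u ↔ q) ↔ ((u ⊕ q) ⊕ q)) ↔ (u → q)) ∨ (q ∧ u)) ∨ q)) = ¬F = T
u → q = T → T = T
u ∨ (u → q) = T ∨ T = T
q ↔ (u ∨ (u → q)) = T ↔ T = T
(q ↔ (u ∨ (u → q))) ⊕ q = T ⊕ T = F
¬((u ⊕ (q ∧ u)) ∨ ¬((¬(((u ↔ q) ↔ ((u ⊕ q) ⊕ q)) ↔ (u → q)) ∨ (q ∧ u)) ∨ q)) → ((q ↔ (u ∨ (u → q))) ⊕ q) = T → F = F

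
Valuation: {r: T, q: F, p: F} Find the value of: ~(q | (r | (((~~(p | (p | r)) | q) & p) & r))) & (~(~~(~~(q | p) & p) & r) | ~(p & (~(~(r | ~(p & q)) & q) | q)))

p | r = F | T = T
p | (p | r) = F | T = T
~(p | (p | r)) = ~T = F
~~(p | (p | r)) = ~F = T
~~(p | (p | r)) | q = T | F = T
(~~(p | (p | r)) | q) & p = T & F = F
((~~(p | (p | r)) | q) & p) & r = F & T = F
r | (((~~(p | (p | r)) | q) & p) & r) = T | F = T
q | (r | (((~~(p | (p | r)) | q) & p) & r)) = F | T = T
~(q | (r | (((~~(p | (p | r)) | q) & p) & r))) = ~T = F
q | p = F | F = F
~(q | p) = ~F = T
~~(q | p) = ~T = F
~~(q | p) & p = F & F = F
~(~~(q | p) & p) = ~F = T
~~(~~(q | p) & p) = ~T = F
~~(~~(q | p) & p) & r = F & T = F
~(~~(~~(q | p) & p) & r) = ~F = T
p & q = F & F = F
~(p & q) = ~F = T
r | ~(p & q) = T | T = T
~(r | ~(p & q)) = ~T = F
~(r | ~(p & q)) & q = F & F = F
~(~(r | ~(p & q)) & q) = ~F = T
~(~(r | ~(p & q)) & q) | q = T | F = T
p & (~(~(r | ~(p & q)) & q) | q) = F & T = F
~(p & (~(~(r | ~(p & q)) & q) | q)) = ~F = T
~(~~(~~(q | p) & p) & r) | ~(p & (~(~(r | ~(p & q)) & q) | q)) = T | T = T
~(q | (r | (((~~(p | (p | r)) | q) & p) & r))) & (~(~~(~~(q | p) & p) & r) | ~(p & (~(~(r | ~(p & q)) & q) | q))) = F & T = F

F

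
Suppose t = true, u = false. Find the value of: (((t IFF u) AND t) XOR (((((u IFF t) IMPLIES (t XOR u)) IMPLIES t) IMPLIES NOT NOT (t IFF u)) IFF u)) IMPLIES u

t IFF u = true IFF false = false
(t IFF u) AND t = false AND true = false
u IFF t = false IFF true = false
t XOR u = true XOR false = true
(u IFF t) IMPLIES (t XOR u) = false IMPLIES true = true
((u IFF t) IMPLIES (t XOR u)) IMPLIES t = true IMPLIES true = true
t IFF u = true IFF false = false
NOT (t IFF u) = NOT false = true
NOT NOT (t IFF u) = NOT true = false
(((u IFF t) IMPLIES (t XOR u)) IMPLIES t) IMPLIES NOT NOT (t IFF u) = true IMPLIES false = false
((((u IFF t) IMPLIES (t XOR u)) IMPLIES t) IMPLIES NOT NOT (t IFF u)) IFF u = false IFF false = true
((t IFF u) AND t) XOR (((((u IFF t) IMPLIES (t XOR u)) IMPLIES t) IMPLIES NOT NOT (t IFF u)) IFF u) = false XOR true = true
(((t IFF u) AND t) XOR (((((u IFF t) IMPLIES (t XOR u)) IMPLIES t) IMPLIES NOT NOT (t IFF u)) IFF u)) IMPLIES u = true IMPLIES false = false

false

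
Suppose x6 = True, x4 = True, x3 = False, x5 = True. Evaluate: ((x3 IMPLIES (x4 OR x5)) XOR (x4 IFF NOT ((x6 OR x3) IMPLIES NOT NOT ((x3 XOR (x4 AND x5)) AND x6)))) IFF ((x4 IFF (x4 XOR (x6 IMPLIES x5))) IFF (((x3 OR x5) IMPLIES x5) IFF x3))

True

x4 OR x5 = True OR True = True
x3 IMPLIES (x4 OR x5) = False IMPLIES True = True
x6 OR x3 = True OR False = True
x4 AND x5 = True AND True = True
x3 XOR (x4 AND x5) = False XOR True = True
(x3 XOR (x4 AND x5)) AND x6 = True AND True = True
NOT ((x3 XOR (x4 AND x5)) AND x6) = NOT True = False
NOT NOT ((x3 XOR (x4 AND x5)) AND x6) = NOT False = True
(x6 OR x3) IMPLIES NOT NOT ((x3 XOR (x4 AND x5)) AND x6) = True IMPLIES True = True
NOT ((x6 OR x3) IMPLIES NOT NOT ((x3 XOR (x4 AND x5)) AND x6)) = NOT True = False
x4 IFF NOT ((x6 OR x3) IMPLIES NOT NOT ((x3 XOR (x4 AND x5)) AND x6)) = True IFF False = False
(x3 IMPLIES (x4 OR x5)) XOR (x4 IFF NOT ((x6 OR x3) IMPLIES NOT NOT ((x3 XOR (x4 AND x5)) AND x6))) = True XOR False = True
x6 IMPLIES x5 = True IMPLIES True = True
x4 XOR (x6 IMPLIES x5) = True XOR True = False
x4 IFF (x4 XOR (x6 IMPLIES x5)) = True IFF False = False
x3 OR x5 = False OR True = True
(x3 OR x5) IMPLIES x5 = True IMPLIES True = True
((x3 OR x5) IMPLIES x5) IFF x3 = True IFF False = False
(x4 IFF (x4 XOR (x6 IMPLIES x5))) IFF (((x3 OR x5) IMPLIES x5) IFF x3) = False IFF False = True
((x3 IMPLIES (x4 OR x5)) XOR (x4 IFF NOT ((x6 OR x3) IMPLIES NOT NOT ((x3 XOR (x4 AND x5)) AND x6)))) IFF ((x4 IFF (x4 XOR (x6 IMPLIES x5))) IFF (((x3 OR x5) IMPLIES x5) IFF x3)) = True IFF True = True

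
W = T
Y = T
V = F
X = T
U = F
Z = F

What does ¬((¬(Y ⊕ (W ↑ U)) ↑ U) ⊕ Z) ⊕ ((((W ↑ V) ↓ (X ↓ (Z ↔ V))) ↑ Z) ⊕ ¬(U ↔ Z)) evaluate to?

W ↑ U = T ↑ F = T
Y ⊕ (W ↑ U) = T ⊕ T = F
¬(Y ⊕ (W ↑ U)) = ¬F = T
¬(Y ⊕ (W ↑ U)) ↑ U = T ↑ F = T
(¬(Y ⊕ (W ↑ U)) ↑ U) ⊕ Z = T ⊕ F = T
¬((¬(Y ⊕ (W ↑ U)) ↑ U) ⊕ Z) = ¬T = F
W ↑ V = T ↑ F = T
Z ↔ V = F ↔ F = T
X ↓ (Z ↔ V) = T ↓ T = F
(W ↑ V) ↓ (X ↓ (Z ↔ V)) = T ↓ F = F
((W ↑ V) ↓ (X ↓ (Z ↔ V))) ↑ Z = F ↑ F = T
U ↔ Z = F ↔ F = T
¬(U ↔ Z) = ¬T = F
(((W ↑ V) ↓ (X ↓ (Z ↔ V))) ↑ Z) ⊕ ¬(U ↔ Z) = T ⊕ F = T
¬((¬(Y ⊕ (W ↑ U)) ↑ U) ⊕ Z) ⊕ ((((W ↑ V) ↓ (X ↓ (Z ↔ V))) ↑ Z) ⊕ ¬(U ↔ Z)) = F ⊕ T = T

T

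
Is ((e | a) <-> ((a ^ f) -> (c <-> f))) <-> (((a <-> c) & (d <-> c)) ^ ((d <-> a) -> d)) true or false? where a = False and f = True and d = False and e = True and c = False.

False

e | a = True | False = True
a ^ f = False ^ True = True
c <-> f = False <-> True = False
(a ^ f) -> (c <-> f) = True -> False = False
(e | a) <-> ((a ^ f) -> (c <-> f)) = True <-> False = False
a <-> c = False <-> False = True
d <-> c = False <-> False = True
(a <-> c) & (d <-> c) = True & True = True
d <-> a = False <-> False = True
(d <-> a) -> d = True -> False = False
((a <-> c) & (d <-> c)) ^ ((d <-> a) -> d) = True ^ False = True
((e | a) <-> ((a ^ f) -> (c <-> f))) <-> (((a <-> c) & (d <-> c)) ^ ((d <-> a) -> d)) = False <-> True = False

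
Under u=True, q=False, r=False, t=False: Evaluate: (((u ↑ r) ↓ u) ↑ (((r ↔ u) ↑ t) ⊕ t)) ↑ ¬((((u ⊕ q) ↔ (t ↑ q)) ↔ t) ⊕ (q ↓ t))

True

u ↑ r = True ↑ False = True
(u ↑ r) ↓ u = True ↓ True = False
r ↔ u = False ↔ True = False
(r ↔ u) ↑ t = False ↑ False = True
((r ↔ u) ↑ t) ⊕ t = True ⊕ False = True
((u ↑ r) ↓ u) ↑ (((r ↔ u) ↑ t) ⊕ t) = False ↑ True = True
u ⊕ q = True ⊕ False = True
t ↑ q = False ↑ False = True
(u ⊕ q) ↔ (t ↑ q) = True ↔ True = True
((u ⊕ q) ↔ (t ↑ q)) ↔ t = True ↔ False = False
q ↓ t = False ↓ False = True
(((u ⊕ q) ↔ (t ↑ q)) ↔ t) ⊕ (q ↓ t) = False ⊕ True = True
¬((((u ⊕ q) ↔ (t ↑ q)) ↔ t) ⊕ (q ↓ t)) = ¬True = False
(((u ↑ r) ↓ u) ↑ (((r ↔ u) ↑ t) ⊕ t)) ↑ ¬((((u ⊕ q) ↔ (t ↑ q)) ↔ t) ⊕ (q ↓ t)) = True ↑ False = True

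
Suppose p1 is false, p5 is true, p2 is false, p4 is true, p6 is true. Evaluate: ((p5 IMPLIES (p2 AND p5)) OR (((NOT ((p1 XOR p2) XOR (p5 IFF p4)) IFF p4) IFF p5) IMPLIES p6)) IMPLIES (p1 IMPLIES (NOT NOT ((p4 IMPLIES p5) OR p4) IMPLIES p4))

true

p2 AND p5 = false AND true = false
p5 IMPLIES (p2 AND p5) = true IMPLIES false = false
p1 XOR p2 = false XOR false = false
p5 IFF p4 = true IFF true = true
(p1 XOR p2) XOR (p5 IFF p4) = false XOR true = true
NOT ((p1 XOR p2) XOR (p5 IFF p4)) = NOT true = false
NOT ((p1 XOR p2) XOR (p5 IFF p4)) IFF p4 = false IFF true = false
(NOT ((p1 XOR p2) XOR (p5 IFF p4)) IFF p4) IFF p5 = false IFF true = false
((NOT ((p1 XOR p2) XOR (p5 IFF p4)) IFF p4) IFF p5) IMPLIES p6 = false IMPLIES true = true
(p5 IMPLIES (p2 AND p5)) OR (((NOT ((p1 XOR p2) XOR (p5 IFF p4)) IFF p4) IFF p5) IMPLIES p6) = false OR true = true
p4 IMPLIES p5 = true IMPLIES true = true
(p4 IMPLIES p5) OR p4 = true OR true = true
NOT ((p4 IMPLIES p5) OR p4) = NOT true = false
NOT NOT ((p4 IMPLIES p5) OR p4) = NOT false = true
NOT NOT ((p4 IMPLIES p5) OR p4) IMPLIES p4 = true IMPLIES true = true
p1 IMPLIES (NOT NOT ((p4 IMPLIES p5) OR p4) IMPLIES p4) = false IMPLIES true = true
((p5 IMPLIES (p2 AND p5)) OR (((NOT ((p1 XOR p2) XOR (p5 IFF p4)) IFF p4) IFF p5) IMPLIES p6)) IMPLIES (p1 IMPLIES (NOT NOT ((p4 IMPLIES p5) OR p4) IMPLIES p4)) = true IMPLIES true = true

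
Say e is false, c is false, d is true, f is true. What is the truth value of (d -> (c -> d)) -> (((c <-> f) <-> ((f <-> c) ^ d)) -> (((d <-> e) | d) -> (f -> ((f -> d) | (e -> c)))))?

True

c -> d = False -> True = True
d -> (c -> d) = True -> True = True
c <-> f = False <-> True = False
f <-> c = True <-> False = False
(f <-> c) ^ d = False ^ True = True
(c <-> f) <-> ((f <-> c) ^ d) = False <-> True = False
d <-> e = True <-> False = False
(d <-> e) | d = False | True = True
f -> d = True -> True = True
e -> c = False -> False = True
(f -> d) | (e -> c) = True | True = True
f -> ((f -> d) | (e -> c)) = True -> True = True
((d <-> e) | d) -> (f -> ((f -> d) | (e -> c))) = True -> True = True
((c <-> f) <-> ((f <-> c) ^ d)) -> (((d <-> e) | d) -> (f -> ((f -> d) | (e -> c)))) = False -> True = True
(d -> (c -> d)) -> (((c <-> f) <-> ((f <-> c) ^ d)) -> (((d <-> e) | d) -> (f -> ((f -> d) | (e -> c))))) = True -> True = True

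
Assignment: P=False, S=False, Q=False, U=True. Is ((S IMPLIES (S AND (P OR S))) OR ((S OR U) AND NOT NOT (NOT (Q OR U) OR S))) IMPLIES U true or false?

Substituting P=False, S=False, Q=False, U=True:
P OR S = False OR False = False
S AND (P OR S) = False AND False = False
S IMPLIES (S AND (P OR S)) = False IMPLIES False = True
S OR U = False OR True = True
Q OR U = False OR True = True
NOT (Q OR U) = NOT True = False
NOT (Q OR U) OR S = False OR False = False
NOT (NOT (Q OR U) OR S) = NOT False = True
NOT NOT (NOT (Q OR U) OR S) = NOT True = False
(S OR U) AND NOT NOT (NOT (Q OR U) OR S) = True AND False = False
(S IMPLIES (S AND (P OR S))) OR ((S OR U) AND NOT NOT (NOT (Q OR U) OR S)) = True OR False = True
((S IMPLIES (S AND (P OR S))) OR ((S OR U) AND NOT NOT (NOT (Q OR U) OR S))) IMPLIES U = True IMPLIES True = True

True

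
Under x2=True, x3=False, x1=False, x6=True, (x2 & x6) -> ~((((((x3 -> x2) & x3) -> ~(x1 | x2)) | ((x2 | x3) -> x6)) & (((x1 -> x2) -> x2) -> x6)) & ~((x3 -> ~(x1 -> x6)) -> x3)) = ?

x2 & x6 = True & True = True
x3 -> x2 = False -> True = True
(x3 -> x2) & x3 = True & False = False
x1 | x2 = False | True = True
~(x1 | x2) = ~True = False
((x3 -> x2) & x3) -> ~(x1 | x2) = False -> False = True
x2 | x3 = True | False = True
(x2 | x3) -> x6 = True -> True = True
(((x3 -> x2) & x3) -> ~(x1 | x2)) | ((x2 | x3) -> x6) = True | True = True
x1 -> x2 = False -> True = True
(x1 -> x2) -> x2 = True -> True = True
((x1 -> x2) -> x2) -> x6 = True -> True = True
((((x3 -> x2) & x3) -> ~(x1 | x2)) | ((x2 | x3) -> x6)) & (((x1 -> x2) -> x2) -> x6) = True & True = True
x1 -> x6 = False -> True = True
~(x1 -> x6) = ~True = False
x3 -> ~(x1 -> x6) = False -> False = True
(x3 -> ~(x1 -> x6)) -> x3 = True -> False = False
~((x3 -> ~(x1 -> x6)) -> x3) = ~False = True
(((((x3 -> x2) & x3) -> ~(x1 | x2)) | ((x2 | x3) -> x6)) & (((x1 -> x2) -> x2) -> x6)) & ~((x3 -> ~(x1 -> x6)) -> x3) = True & True = True
~((((((x3 -> x2) & x3) -> ~(x1 | x2)) | ((x2 | x3) -> x6)) & (((x1 -> x2) -> x2) -> x6)) & ~((x3 -> ~(x1 -> x6)) -> x3)) = ~True = False
(x2 & x6) -> ~((((((x3 -> x2) & x3) -> ~(x1 | x2)) | ((x2 | x3) -> x6)) & (((x1 -> x2) -> x2) -> x6)) & ~((x3 -> ~(x1 -> x6)) -> x3)) = True -> False = False

False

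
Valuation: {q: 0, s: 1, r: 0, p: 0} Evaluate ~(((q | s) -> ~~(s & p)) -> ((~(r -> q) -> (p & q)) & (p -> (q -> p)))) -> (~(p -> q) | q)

1

q | s = 0 | 1 = 1
s & p = 1 & 0 = 0
~(s & p) = ~0 = 1
~~(s & p) = ~1 = 0
(q | s) -> ~~(s & p) = 1 -> 0 = 0
r -> q = 0 -> 0 = 1
~(r -> q) = ~1 = 0
p & q = 0 & 0 = 0
~(r -> q) -> (p & q) = 0 -> 0 = 1
q -> p = 0 -> 0 = 1
p -> (q -> p) = 0 -> 1 = 1
(~(r -> q) -> (p & q)) & (p -> (q -> p)) = 1 & 1 = 1
((q | s) -> ~~(s & p)) -> ((~(r -> q) -> (p & q)) & (p -> (q -> p))) = 0 -> 1 = 1
~(((q | s) -> ~~(s & p)) -> ((~(r -> q) -> (p & q)) & (p -> (q -> p)))) = ~1 = 0
p -> q = 0 -> 0 = 1
~(p -> q) = ~1 = 0
~(p -> q) | q = 0 | 0 = 0
~(((q | s) -> ~~(s & p)) -> ((~(r -> q) -> (p & q)) & (p -> (q -> p)))) -> (~(p -> q) | q) = 0 -> 0 = 1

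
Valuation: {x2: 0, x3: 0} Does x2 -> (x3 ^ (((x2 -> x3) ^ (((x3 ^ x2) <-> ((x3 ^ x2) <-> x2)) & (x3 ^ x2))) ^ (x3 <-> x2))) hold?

x2 -> x3 = 0 -> 0 = 1
x3 ^ x2 = 0 ^ 0 = 0
x3 ^ x2 = 0 ^ 0 = 0
(x3 ^ x2) <-> x2 = 0 <-> 0 = 1
(x3 ^ x2) <-> ((x3 ^ x2) <-> x2) = 0 <-> 1 = 0
x3 ^ x2 = 0 ^ 0 = 0
((x3 ^ x2) <-> ((x3 ^ x2) <-> x2)) & (x3 ^ x2) = 0 & 0 = 0
(x2 -> x3) ^ (((x3 ^ x2) <-> ((x3 ^ x2) <-> x2)) & (x3 ^ x2)) = 1 ^ 0 = 1
x3 <-> x2 = 0 <-> 0 = 1
((x2 -> x3) ^ (((x3 ^ x2) <-> ((x3 ^ x2) <-> x2)) & (x3 ^ x2))) ^ (x3 <-> x2) = 1 ^ 1 = 0
x3 ^ (((x2 -> x3) ^ (((x3 ^ x2) <-> ((x3 ^ x2) <-> x2)) & (x3 ^ x2))) ^ (x3 <-> x2)) = 0 ^ 0 = 0
x2 -> (x3 ^ (((x2 -> x3) ^ (((x3 ^ x2) <-> ((x3 ^ x2) <-> x2)) & (x3 ^ x2))) ^ (x3 <-> x2))) = 0 -> 0 = 1

1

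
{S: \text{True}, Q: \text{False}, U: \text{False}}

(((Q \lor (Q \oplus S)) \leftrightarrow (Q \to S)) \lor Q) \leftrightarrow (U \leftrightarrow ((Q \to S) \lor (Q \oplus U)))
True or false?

\text{False}

Substituting S=\text{True}, Q=\text{False}, U=\text{False}:
Q \oplus S = \text{False} \oplus \text{True} = \text{True}
Q \lor (Q \oplus S) = \text{False} \lor \text{True} = \text{True}
Q \to S = \text{False} \to \text{True} = \text{True}
(Q \lor (Q \oplus S)) \leftrightarrow (Q \to S) = \text{True} \leftrightarrow \text{True} = \text{True}
((Q \lor (Q \oplus S)) \leftrightarrow (Q \to S)) \lor Q = \text{True} \lor \text{False} = \text{True}
Q \to S = \text{False} \to \text{True} = \text{True}
Q \oplus U = \text{False} \oplus \text{False} = \text{False}
(Q \to S) \lor (Q \oplus U) = \text{True} \lor \text{False} = \text{True}
U \leftrightarrow ((Q \to S) \lor (Q \oplus U)) = \text{False} \leftrightarrow \text{True} = \text{False}
(((Q \lor (Q \oplus S)) \leftrightarrow (Q \to S)) \lor Q) \leftrightarrow (U \leftrightarrow ((Q \to S) \lor (Q \oplus U))) = \text{True} \leftrightarrow \text{False} = \text{False}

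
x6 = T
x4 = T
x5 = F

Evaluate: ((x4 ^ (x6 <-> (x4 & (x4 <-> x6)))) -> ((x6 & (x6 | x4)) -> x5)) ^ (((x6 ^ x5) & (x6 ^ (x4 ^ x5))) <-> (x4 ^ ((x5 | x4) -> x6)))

F

Substituting x6=T, x4=T, x5=F:
x4 <-> x6 = T <-> T = T
x4 & (x4 <-> x6) = T & T = T
x6 <-> (x4 & (x4 <-> x6)) = T <-> T = T
x4 ^ (x6 <-> (x4 & (x4 <-> x6))) = T ^ T = F
x6 | x4 = T | T = T
x6 & (x6 | x4) = T & T = T
(x6 & (x6 | x4)) -> x5 = T -> F = F
(x4 ^ (x6 <-> (x4 & (x4 <-> x6)))) -> ((x6 & (x6 | x4)) -> x5) = F -> F = T
x6 ^ x5 = T ^ F = T
x4 ^ x5 = T ^ F = T
x6 ^ (x4 ^ x5) = T ^ T = F
(x6 ^ x5) & (x6 ^ (x4 ^ x5)) = T & F = F
x5 | x4 = F | T = T
(x5 | x4) -> x6 = T -> T = T
x4 ^ ((x5 | x4) -> x6) = T ^ T = F
((x6 ^ x5) & (x6 ^ (x4 ^ x5))) <-> (x4 ^ ((x5 | x4) -> x6)) = F <-> F = T
((x4 ^ (x6 <-> (x4 & (x4 <-> x6)))) -> ((x6 & (x6 | x4)) -> x5)) ^ (((x6 ^ x5) & (x6 ^ (x4 ^ x5))) <-> (x4 ^ ((x5 | x4) -> x6))) = T ^ T = F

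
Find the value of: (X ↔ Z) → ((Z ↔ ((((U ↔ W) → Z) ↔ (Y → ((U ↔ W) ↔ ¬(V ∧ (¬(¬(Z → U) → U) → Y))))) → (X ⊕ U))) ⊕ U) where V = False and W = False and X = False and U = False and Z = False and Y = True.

False

Substituting V=False, W=False, X=False, U=False, Z=False, Y=True:
X ↔ Z = False ↔ False = True
U ↔ W = False ↔ False = True
(U ↔ W) → Z = True → False = False
U ↔ W = False ↔ False = True
Z → U = False → False = True
¬(Z → U) = ¬True = False
¬(Z → U) → U = False → False = True
¬(¬(Z → U) → U) = ¬True = False
¬(¬(Z → U) → U) → Y = False → True = True
V ∧ (¬(¬(Z → U) → U) → Y) = False ∧ True = False
¬(V ∧ (¬(¬(Z → U) → U) → Y)) = ¬False = True
(U ↔ W) ↔ ¬(V ∧ (¬(¬(Z → U) → U) → Y)) = True ↔ True = True
Y → ((U ↔ W) ↔ ¬(V ∧ (¬(¬(Z → U) → U) → Y))) = True → True = True
((U ↔ W) → Z) ↔ (Y → ((U ↔ W) ↔ ¬(V ∧ (¬(¬(Z → U) → U) → Y)))) = False ↔ True = False
X ⊕ U = False ⊕ False = False
(((U ↔ W) → Z) ↔ (Y → ((U ↔ W) ↔ ¬(V ∧ (¬(¬(Z → U) → U) → Y))))) → (X ⊕ U) = False → False = True
Z ↔ ((((U ↔ W) → Z) ↔ (Y → ((U ↔ W) ↔ ¬(V ∧ (¬(¬(Z → U) → U) → Y))))) → (X ⊕ U)) = False ↔ True = False
(Z ↔ ((((U ↔ W) → Z) ↔ (Y → ((U ↔ W) ↔ ¬(V ∧ (¬(¬(Z → U) → U) → Y))))) → (X ⊕ U))) ⊕ U = False ⊕ False = False
(X ↔ Z) → ((Z ↔ ((((U ↔ W) → Z) ↔ (Y → ((U ↔ W) ↔ ¬(V ∧ (¬(¬(Z → U) → U) → Y))))) → (X ⊕ U))) ⊕ U) = True → False = False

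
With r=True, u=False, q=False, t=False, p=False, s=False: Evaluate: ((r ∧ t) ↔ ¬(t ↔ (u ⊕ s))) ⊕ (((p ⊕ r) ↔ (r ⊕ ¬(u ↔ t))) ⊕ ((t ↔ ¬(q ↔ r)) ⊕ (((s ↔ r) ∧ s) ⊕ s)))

False

r ∧ t = True ∧ False = False
u ⊕ s = False ⊕ False = False
t ↔ (u ⊕ s) = False ↔ False = True
¬(t ↔ (u ⊕ s)) = ¬True = False
(r ∧ t) ↔ ¬(t ↔ (u ⊕ s)) = False ↔ False = True
p ⊕ r = False ⊕ True = True
u ↔ t = False ↔ False = True
¬(u ↔ t) = ¬True = False
r ⊕ ¬(u ↔ t) = True ⊕ False = True
(p ⊕ r) ↔ (r ⊕ ¬(u ↔ t)) = True ↔ True = True
q ↔ r = False ↔ True = False
¬(q ↔ r) = ¬False = True
t ↔ ¬(q ↔ r) = False ↔ True = False
s ↔ r = False ↔ True = False
(s ↔ r) ∧ s = False ∧ False = False
((s ↔ r) ∧ s) ⊕ s = False ⊕ False = False
(t ↔ ¬(q ↔ r)) ⊕ (((s ↔ r) ∧ s) ⊕ s) = False ⊕ False = False
((p ⊕ r) ↔ (r ⊕ ¬(u ↔ t))) ⊕ ((t ↔ ¬(q ↔ r)) ⊕ (((s ↔ r) ∧ s) ⊕ s)) = True ⊕ False = True
((r ∧ t) ↔ ¬(t ↔ (u ⊕ s))) ⊕ (((p ⊕ r) ↔ (r ⊕ ¬(u ↔ t))) ⊕ ((t ↔ ¬(q ↔ r)) ⊕ (((s ↔ r) ∧ s) ⊕ s))) = True ⊕ True = False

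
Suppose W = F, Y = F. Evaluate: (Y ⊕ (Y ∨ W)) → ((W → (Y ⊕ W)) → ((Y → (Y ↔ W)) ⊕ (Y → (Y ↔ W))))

T

Substituting W=F, Y=F:
Y ∨ W = F ∨ F = F
Y ⊕ (Y ∨ W) = F ⊕ F = F
Y ⊕ W = F ⊕ F = F
W → (Y ⊕ W) = F → F = T
Y ↔ W = F ↔ F = T
Y → (Y ↔ W) = F → T = T
Y ↔ W = F ↔ F = T
Y → (Y ↔ W) = F → T = T
(Y → (Y ↔ W)) ⊕ (Y → (Y ↔ W)) = T ⊕ T = F
(W → (Y ⊕ W)) → ((Y → (Y ↔ W)) ⊕ (Y → (Y ↔ W))) = T → F = F
(Y ⊕ (Y ∨ W)) → ((W → (Y ⊕ W)) → ((Y → (Y ↔ W)) ⊕ (Y → (Y ↔ W)))) = F → F = T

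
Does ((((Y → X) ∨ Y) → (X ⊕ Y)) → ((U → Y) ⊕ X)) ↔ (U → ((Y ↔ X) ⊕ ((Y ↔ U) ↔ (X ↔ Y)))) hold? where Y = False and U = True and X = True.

Y → X = False → True = True
(Y → X) ∨ Y = True ∨ False = True
X ⊕ Y = True ⊕ False = True
((Y → X) ∨ Y) → (X ⊕ Y) = True → True = True
U → Y = True → False = False
(U → Y) ⊕ X = False ⊕ True = True
(((Y → X) ∨ Y) → (X ⊕ Y)) → ((U → Y) ⊕ X) = True → True = True
Y ↔ X = False ↔ True = False
Y ↔ U = False ↔ True = False
X ↔ Y = True ↔ False = False
(Y ↔ U) ↔ (X ↔ Y) = False ↔ False = True
(Y ↔ X) ⊕ ((Y ↔ U) ↔ (X ↔ Y)) = False ⊕ True = True
U → ((Y ↔ X) ⊕ ((Y ↔ U) ↔ (X ↔ Y))) = True → True = True
((((Y → X) ∨ Y) → (X ⊕ Y)) → ((U → Y) ⊕ X)) ↔ (U → ((Y ↔ X) ⊕ ((Y ↔ U) ↔ (X ↔ Y)))) = True ↔ True = True

True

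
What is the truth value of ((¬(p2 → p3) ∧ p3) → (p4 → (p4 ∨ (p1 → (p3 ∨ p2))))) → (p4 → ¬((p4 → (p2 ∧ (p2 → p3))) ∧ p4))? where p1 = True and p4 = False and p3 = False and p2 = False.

p2 → p3 = False → False = True
¬(p2 → p3) = ¬True = False
¬(p2 → p3) ∧ p3 = False ∧ False = False
p3 ∨ p2 = False ∨ False = False
p1 → (p3 ∨ p2) = True → False = False
p4 ∨ (p1 → (p3 ∨ p2)) = False ∨ False = False
p4 → (p4 ∨ (p1 → (p3 ∨ p2))) = False → False = True
(¬(p2 → p3) ∧ p3) → (p4 → (p4 ∨ (p1 → (p3 ∨ p2)))) = False → True = True
p2 → p3 = False → False = True
p2 ∧ (p2 → p3) = False ∧ True = False
p4 → (p2 ∧ (p2 → p3)) = False → False = True
(p4 → (p2 ∧ (p2 → p3))) ∧ p4 = True ∧ False = False
¬((p4 → (p2 ∧ (p2 → p3))) ∧ p4) = ¬False = True
p4 → ¬((p4 → (p2 ∧ (p2 → p3))) ∧ p4) = False → True = True
((¬(p2 → p3) ∧ p3) → (p4 → (p4 ∨ (p1 → (p3 ∨ p2))))) → (p4 → ¬((p4 → (p2 ∧ (p2 → p3))) ∧ p4)) = True → True = True

True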